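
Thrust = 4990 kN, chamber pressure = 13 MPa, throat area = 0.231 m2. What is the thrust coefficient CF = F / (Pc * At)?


CF = 4990000 / (13e6 * 0.231) = 1.66

1.66


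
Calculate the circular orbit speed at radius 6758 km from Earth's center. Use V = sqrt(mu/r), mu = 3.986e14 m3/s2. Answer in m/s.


V = sqrt(3.986e14 / 6758000) = 7680 m/s

7680 m/s


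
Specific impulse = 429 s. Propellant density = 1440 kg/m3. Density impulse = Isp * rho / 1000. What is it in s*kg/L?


rho*Isp = 429 * 1440 / 1000 = 618 s*kg/L

618 s*kg/L


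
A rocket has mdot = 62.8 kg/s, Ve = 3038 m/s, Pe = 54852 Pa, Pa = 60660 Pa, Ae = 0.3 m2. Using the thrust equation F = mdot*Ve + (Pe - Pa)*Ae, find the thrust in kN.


F = 62.8 * 3038 + (54852 - 60660) * 0.3 = 189044.0 N = 189.0 kN

189.0 kN


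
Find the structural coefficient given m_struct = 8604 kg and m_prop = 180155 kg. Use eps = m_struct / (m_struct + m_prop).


eps = 8604 / (8604 + 180155) = 0.0456

0.0456


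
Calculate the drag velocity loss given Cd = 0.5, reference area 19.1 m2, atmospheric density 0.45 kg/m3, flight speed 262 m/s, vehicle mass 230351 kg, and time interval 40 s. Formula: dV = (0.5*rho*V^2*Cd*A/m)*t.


D = 0.5 * 0.45 * 262^2 * 0.5 * 19.1 = 147498.8 N
a = 147498.8 / 230351 = 0.6403 m/s2
dV = 0.6403 * 40 = 25.6 m/s

25.6 m/s


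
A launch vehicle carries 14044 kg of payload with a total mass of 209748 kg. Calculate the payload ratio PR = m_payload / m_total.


PR = 14044 / 209748 = 0.067

0.067


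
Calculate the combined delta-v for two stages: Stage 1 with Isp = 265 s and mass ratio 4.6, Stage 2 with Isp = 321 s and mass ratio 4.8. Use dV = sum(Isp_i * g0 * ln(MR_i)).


dV1 = 265 * 9.81 * ln(4.6) = 3967.2 m/s
dV2 = 321 * 9.81 * ln(4.8) = 4939.6 m/s
Total dV = 3967.2 + 4939.6 = 8906.8 m/s ~ 8907 m/s

8907 m/s


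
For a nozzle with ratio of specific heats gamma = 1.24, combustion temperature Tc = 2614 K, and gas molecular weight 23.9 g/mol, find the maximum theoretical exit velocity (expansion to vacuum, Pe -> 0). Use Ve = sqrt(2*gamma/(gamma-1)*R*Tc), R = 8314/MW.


R = 8314 / 23.9 = 347.87 J/(kg.K)
Ve = sqrt(2 * 1.24 / (1.24 - 1) * 347.87 * 2614) = 3065 m/s

3065 m/s


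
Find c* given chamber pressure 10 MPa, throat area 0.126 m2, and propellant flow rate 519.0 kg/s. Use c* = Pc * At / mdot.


c* = 10e6 * 0.126 / 519.0 = 2428 m/s

2428 m/s


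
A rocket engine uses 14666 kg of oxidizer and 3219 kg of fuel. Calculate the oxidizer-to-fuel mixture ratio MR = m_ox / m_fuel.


MR = 14666 / 3219 = 4.56

4.56


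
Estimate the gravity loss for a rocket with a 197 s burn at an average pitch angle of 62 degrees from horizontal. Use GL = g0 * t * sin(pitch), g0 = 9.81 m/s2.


GL = 9.81 * 197 * sin(62 deg) = 1706 m/s

1706 m/s


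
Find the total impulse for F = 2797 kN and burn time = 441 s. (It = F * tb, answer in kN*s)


It = 2797 * 441 = 1233477 kN*s

1233477 kN*s


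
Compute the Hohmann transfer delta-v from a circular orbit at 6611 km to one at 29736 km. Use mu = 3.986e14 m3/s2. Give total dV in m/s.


V1 = sqrt(mu/r1) = 7764.89 m/s
dV1 = V1*(sqrt(2*r2/(r1+r2)) - 1) = 2167.58 m/s
V2 = sqrt(mu/r2) = 3661.23 m/s
dV2 = V2*(1 - sqrt(2*r1/(r1+r2))) = 1453.02 m/s
Total dV = 3621 m/s

3621 m/s


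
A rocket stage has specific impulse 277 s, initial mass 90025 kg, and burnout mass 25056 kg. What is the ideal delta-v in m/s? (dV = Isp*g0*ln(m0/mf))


Ve = 277 * 9.81 = 2717.37 m/s
dV = 2717.37 * ln(90025/25056) = 3475 m/s

3475 m/s


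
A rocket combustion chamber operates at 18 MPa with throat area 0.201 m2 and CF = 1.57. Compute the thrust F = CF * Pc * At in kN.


F = 1.57 * 18e6 * 0.201 = 5.6803e+06 N = 5680.3 kN

5680.3 kN


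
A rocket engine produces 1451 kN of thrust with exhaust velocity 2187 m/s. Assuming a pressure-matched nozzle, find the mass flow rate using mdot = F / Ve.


mdot = F / Ve = 1451000 / 2187 = 663.5 kg/s

663.5 kg/s


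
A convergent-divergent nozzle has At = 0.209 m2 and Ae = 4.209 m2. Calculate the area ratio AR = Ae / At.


AR = 4.209 / 0.209 = 20.1

20.1


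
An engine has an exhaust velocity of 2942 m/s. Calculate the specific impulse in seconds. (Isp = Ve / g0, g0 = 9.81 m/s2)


Isp = Ve / g0 = 2942 / 9.81 = 299.9 s

299.9 s


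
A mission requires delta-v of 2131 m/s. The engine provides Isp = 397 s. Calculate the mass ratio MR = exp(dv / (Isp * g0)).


Ve = 397 * 9.81 = 3894.57 m/s
MR = exp(2131 / 3894.57) = 1.728

1.728


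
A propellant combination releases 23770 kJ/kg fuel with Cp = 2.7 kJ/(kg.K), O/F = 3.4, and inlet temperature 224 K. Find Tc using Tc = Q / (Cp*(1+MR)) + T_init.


Tc = 23770 / (2.7 * (1 + 3.4)) + 224 = 2225 K

2225 K


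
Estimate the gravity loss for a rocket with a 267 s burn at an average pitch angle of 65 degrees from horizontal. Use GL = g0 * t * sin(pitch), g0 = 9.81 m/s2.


GL = 9.81 * 267 * sin(65 deg) = 2374 m/s

2374 m/s


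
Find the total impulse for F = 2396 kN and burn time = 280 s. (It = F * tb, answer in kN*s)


It = 2396 * 280 = 670880 kN*s

670880 kN*s


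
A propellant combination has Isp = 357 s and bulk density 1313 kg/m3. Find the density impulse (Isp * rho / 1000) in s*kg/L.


rho*Isp = 357 * 1313 / 1000 = 469 s*kg/L

469 s*kg/L


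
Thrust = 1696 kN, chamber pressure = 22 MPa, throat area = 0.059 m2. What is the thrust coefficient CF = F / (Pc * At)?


CF = 1696000 / (22e6 * 0.059) = 1.31

1.31


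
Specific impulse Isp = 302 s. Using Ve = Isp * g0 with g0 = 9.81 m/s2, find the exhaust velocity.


Ve = Isp * g0 = 302 * 9.81 = 2962.6 m/s

2962.6 m/s


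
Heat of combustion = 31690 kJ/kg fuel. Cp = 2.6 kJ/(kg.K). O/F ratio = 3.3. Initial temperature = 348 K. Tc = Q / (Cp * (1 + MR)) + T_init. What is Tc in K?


Tc = 31690 / (2.6 * (1 + 3.3)) + 348 = 3183 K

3183 K


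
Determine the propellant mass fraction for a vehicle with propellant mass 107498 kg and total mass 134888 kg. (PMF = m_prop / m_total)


PMF = 107498 / 134888 = 0.797

0.797


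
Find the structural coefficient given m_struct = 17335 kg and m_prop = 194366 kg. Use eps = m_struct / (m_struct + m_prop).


eps = 17335 / (17335 + 194366) = 0.0819

0.0819


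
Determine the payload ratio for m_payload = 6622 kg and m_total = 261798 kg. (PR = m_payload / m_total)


PR = 6622 / 261798 = 0.0253

0.0253


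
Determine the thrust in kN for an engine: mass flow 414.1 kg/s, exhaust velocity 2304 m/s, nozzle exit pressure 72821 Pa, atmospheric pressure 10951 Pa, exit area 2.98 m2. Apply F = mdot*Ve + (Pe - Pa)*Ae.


F = 414.1 * 2304 + (72821 - 10951) * 2.98 = 1.1385e+06 N = 1138.5 kN

1138.5 kN


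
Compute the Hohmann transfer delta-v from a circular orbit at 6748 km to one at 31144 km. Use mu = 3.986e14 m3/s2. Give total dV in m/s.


V1 = sqrt(mu/r1) = 7685.66 m/s
dV1 = V1*(sqrt(2*r2/(r1+r2)) - 1) = 2168.27 m/s
V2 = sqrt(mu/r2) = 3577.51 m/s
dV2 = V2*(1 - sqrt(2*r1/(r1+r2))) = 1442.45 m/s
Total dV = 3611 m/s

3611 m/s


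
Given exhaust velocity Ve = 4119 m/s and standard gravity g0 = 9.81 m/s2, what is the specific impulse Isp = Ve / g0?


Isp = Ve / g0 = 4119 / 9.81 = 419.9 s

419.9 s


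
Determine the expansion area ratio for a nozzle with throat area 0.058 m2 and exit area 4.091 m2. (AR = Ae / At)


AR = 4.091 / 0.058 = 70.5

70.5


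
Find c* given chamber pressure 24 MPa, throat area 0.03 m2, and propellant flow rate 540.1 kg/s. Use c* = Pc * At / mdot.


c* = 24e6 * 0.03 / 540.1 = 1333 m/s

1333 m/s


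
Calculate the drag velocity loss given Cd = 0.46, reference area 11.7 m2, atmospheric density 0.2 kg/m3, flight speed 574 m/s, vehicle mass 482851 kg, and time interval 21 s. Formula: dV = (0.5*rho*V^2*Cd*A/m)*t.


D = 0.5 * 0.2 * 574^2 * 0.46 * 11.7 = 177323.98 N
a = 177323.98 / 482851 = 0.3672 m/s2
dV = 0.3672 * 21 = 7.7 m/s

7.7 m/s


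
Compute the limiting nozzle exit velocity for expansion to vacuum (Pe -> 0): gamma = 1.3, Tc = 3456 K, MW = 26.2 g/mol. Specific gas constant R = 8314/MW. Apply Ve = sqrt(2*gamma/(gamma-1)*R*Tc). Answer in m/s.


R = 8314 / 26.2 = 317.33 J/(kg.K)
Ve = sqrt(2 * 1.3 / (1.3 - 1) * 317.33 * 3456) = 3083 m/s

3083 m/s


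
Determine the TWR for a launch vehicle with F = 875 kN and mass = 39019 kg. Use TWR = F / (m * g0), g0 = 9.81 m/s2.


TWR = 875000 / (39019 * 9.81) = 2.29

2.29


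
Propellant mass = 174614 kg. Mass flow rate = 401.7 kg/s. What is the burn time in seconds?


tb = 174614 / 401.7 = 434.7 s

434.7 s


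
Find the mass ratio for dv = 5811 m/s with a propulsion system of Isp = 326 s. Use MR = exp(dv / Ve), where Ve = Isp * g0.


Ve = 326 * 9.81 = 3198.06 m/s
MR = exp(5811 / 3198.06) = 6.154

6.154


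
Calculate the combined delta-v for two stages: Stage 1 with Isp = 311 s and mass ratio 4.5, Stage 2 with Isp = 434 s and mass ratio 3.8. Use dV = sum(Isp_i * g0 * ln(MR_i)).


dV1 = 311 * 9.81 * ln(4.5) = 4588.8 m/s
dV2 = 434 * 9.81 * ln(3.8) = 5683.8 m/s
Total dV = 4588.8 + 5683.8 = 10272.6 m/s ~ 10273 m/s

10273 m/s


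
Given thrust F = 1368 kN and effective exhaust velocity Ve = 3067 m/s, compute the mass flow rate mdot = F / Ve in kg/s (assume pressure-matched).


mdot = F / Ve = 1368000 / 3067 = 446.0 kg/s

446.0 kg/s


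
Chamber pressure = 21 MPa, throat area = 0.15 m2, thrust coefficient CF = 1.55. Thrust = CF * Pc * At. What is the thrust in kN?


F = 1.55 * 21e6 * 0.15 = 4.8825e+06 N = 4882.5 kN

4882.5 kN


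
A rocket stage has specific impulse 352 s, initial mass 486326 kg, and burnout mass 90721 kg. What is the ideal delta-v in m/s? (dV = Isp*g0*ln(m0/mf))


Ve = 352 * 9.81 = 3453.12 m/s
dV = 3453.12 * ln(486326/90721) = 5798 m/s

5798 m/s


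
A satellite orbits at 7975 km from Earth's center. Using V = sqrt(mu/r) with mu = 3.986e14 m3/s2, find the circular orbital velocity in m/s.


V = sqrt(3.986e14 / 7975000) = 7070 m/s

7070 m/s


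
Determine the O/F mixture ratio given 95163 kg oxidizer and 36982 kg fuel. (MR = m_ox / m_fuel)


MR = 95163 / 36982 = 2.57

2.57


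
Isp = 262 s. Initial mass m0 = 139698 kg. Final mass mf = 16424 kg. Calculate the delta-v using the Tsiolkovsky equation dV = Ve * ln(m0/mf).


Ve = 262 * 9.81 = 2570.22 m/s
dV = 2570.22 * ln(139698/16424) = 5502 m/s

5502 m/s


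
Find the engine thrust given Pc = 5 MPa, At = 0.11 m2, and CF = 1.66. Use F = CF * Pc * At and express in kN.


F = 1.66 * 5e6 * 0.11 = 913000.0 N = 913.0 kN

913.0 kN


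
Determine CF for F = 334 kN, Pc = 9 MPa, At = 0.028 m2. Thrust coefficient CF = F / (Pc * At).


CF = 334000 / (9e6 * 0.028) = 1.33

1.33


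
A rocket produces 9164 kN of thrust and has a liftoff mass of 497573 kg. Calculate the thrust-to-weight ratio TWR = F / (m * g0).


TWR = 9164000 / (497573 * 9.81) = 1.88

1.88


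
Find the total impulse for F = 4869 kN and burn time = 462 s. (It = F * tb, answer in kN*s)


It = 4869 * 462 = 2249478 kN*s

2249478 kN*s


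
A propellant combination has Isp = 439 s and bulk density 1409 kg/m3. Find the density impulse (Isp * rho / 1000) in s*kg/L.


rho*Isp = 439 * 1409 / 1000 = 619 s*kg/L

619 s*kg/L


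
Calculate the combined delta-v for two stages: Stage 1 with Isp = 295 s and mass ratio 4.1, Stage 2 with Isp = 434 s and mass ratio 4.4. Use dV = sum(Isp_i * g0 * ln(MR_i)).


dV1 = 295 * 9.81 * ln(4.1) = 4083.3 m/s
dV2 = 434 * 9.81 * ln(4.4) = 6308.0 m/s
Total dV = 4083.3 + 6308.0 = 10391.3 m/s ~ 10391 m/s

10391 m/s


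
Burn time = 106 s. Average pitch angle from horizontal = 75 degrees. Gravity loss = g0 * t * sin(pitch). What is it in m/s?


GL = 9.81 * 106 * sin(75 deg) = 1004 m/s

1004 m/s


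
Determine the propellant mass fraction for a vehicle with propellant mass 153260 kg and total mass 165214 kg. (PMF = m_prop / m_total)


PMF = 153260 / 165214 = 0.928

0.928


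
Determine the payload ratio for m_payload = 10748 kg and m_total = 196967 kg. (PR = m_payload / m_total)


PR = 10748 / 196967 = 0.0546

0.0546


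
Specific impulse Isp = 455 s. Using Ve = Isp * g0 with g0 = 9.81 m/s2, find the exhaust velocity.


Ve = Isp * g0 = 455 * 9.81 = 4463.6 m/s

4463.6 m/s


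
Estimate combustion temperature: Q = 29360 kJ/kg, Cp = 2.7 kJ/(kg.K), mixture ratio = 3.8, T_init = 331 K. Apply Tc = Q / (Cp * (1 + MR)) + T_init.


Tc = 29360 / (2.7 * (1 + 3.8)) + 331 = 2596 K

2596 K


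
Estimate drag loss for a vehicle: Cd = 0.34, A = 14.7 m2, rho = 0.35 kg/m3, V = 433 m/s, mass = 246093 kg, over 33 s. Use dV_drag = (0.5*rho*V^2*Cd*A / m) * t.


D = 0.5 * 0.35 * 433^2 * 0.34 * 14.7 = 163987.25 N
a = 163987.25 / 246093 = 0.6664 m/s2
dV = 0.6664 * 33 = 22.0 m/s

22.0 m/s


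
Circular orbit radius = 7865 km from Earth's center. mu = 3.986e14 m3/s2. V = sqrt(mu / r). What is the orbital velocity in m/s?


V = sqrt(3.986e14 / 7865000) = 7119 m/s

7119 m/s


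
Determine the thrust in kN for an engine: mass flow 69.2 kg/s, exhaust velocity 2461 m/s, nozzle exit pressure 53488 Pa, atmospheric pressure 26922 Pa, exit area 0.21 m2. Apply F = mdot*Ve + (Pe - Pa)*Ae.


F = 69.2 * 2461 + (53488 - 26922) * 0.21 = 175880.0 N = 175.9 kN

175.9 kN


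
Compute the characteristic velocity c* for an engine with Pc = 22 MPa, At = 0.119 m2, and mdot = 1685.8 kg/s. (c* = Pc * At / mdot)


c* = 22e6 * 0.119 / 1685.8 = 1553 m/s

1553 m/s


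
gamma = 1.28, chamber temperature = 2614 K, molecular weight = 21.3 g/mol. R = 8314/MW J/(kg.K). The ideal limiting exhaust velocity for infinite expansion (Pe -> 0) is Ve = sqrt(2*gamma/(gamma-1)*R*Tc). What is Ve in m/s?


R = 8314 / 21.3 = 390.33 J/(kg.K)
Ve = sqrt(2 * 1.28 / (1.28 - 1) * 390.33 * 2614) = 3054 m/s

3054 m/s


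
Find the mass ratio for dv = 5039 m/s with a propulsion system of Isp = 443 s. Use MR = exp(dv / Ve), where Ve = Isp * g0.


Ve = 443 * 9.81 = 4345.83 m/s
MR = exp(5039 / 4345.83) = 3.188

3.188


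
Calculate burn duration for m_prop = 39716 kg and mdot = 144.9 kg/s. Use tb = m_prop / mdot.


tb = 39716 / 144.9 = 274.1 s

274.1 s


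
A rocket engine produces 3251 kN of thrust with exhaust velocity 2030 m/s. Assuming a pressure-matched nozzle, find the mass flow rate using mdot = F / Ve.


mdot = F / Ve = 3251000 / 2030 = 1601.5 kg/s

1601.5 kg/s


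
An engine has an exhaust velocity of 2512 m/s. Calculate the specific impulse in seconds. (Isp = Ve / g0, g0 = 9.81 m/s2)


Isp = Ve / g0 = 2512 / 9.81 = 256.1 s

256.1 s


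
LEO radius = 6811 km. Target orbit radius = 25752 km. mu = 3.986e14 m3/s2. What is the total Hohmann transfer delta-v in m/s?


V1 = sqrt(mu/r1) = 7650.03 m/s
dV1 = V1*(sqrt(2*r2/(r1+r2)) - 1) = 1971.0 m/s
V2 = sqrt(mu/r2) = 3934.26 m/s
dV2 = V2*(1 - sqrt(2*r1/(r1+r2))) = 1389.65 m/s
Total dV = 3361 m/s

3361 m/s


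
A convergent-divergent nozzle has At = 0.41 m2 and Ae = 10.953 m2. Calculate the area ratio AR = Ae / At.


AR = 10.953 / 0.41 = 26.7

26.7


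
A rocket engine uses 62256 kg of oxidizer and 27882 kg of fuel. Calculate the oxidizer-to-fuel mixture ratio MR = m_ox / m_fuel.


MR = 62256 / 27882 = 2.23

2.23


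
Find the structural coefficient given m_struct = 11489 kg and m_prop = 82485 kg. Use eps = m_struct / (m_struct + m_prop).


eps = 11489 / (11489 + 82485) = 0.1223

0.1223


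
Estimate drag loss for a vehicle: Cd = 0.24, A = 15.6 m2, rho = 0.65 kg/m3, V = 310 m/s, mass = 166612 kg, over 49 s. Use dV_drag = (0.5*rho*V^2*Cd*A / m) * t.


D = 0.5 * 0.65 * 310^2 * 0.24 * 15.6 = 116934.48 N
a = 116934.48 / 166612 = 0.7018 m/s2
dV = 0.7018 * 49 = 34.4 m/s

34.4 m/s


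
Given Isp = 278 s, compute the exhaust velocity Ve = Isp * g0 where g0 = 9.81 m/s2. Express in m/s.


Ve = Isp * g0 = 278 * 9.81 = 2727.2 m/s

2727.2 m/s


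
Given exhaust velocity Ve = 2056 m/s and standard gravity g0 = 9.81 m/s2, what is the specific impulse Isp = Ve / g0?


Isp = Ve / g0 = 2056 / 9.81 = 209.6 s

209.6 s


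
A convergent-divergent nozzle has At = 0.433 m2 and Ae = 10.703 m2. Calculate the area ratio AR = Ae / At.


AR = 10.703 / 0.433 = 24.7

24.7


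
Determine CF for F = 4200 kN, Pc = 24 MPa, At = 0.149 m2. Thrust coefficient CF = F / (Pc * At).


CF = 4200000 / (24e6 * 0.149) = 1.17

1.17


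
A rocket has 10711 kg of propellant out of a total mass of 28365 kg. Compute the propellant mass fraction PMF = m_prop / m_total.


PMF = 10711 / 28365 = 0.378

0.378


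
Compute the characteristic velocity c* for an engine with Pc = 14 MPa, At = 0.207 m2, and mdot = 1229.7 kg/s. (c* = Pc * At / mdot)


c* = 14e6 * 0.207 / 1229.7 = 2357 m/s

2357 m/s


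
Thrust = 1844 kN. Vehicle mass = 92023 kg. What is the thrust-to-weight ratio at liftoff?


TWR = 1844000 / (92023 * 9.81) = 2.04

2.04


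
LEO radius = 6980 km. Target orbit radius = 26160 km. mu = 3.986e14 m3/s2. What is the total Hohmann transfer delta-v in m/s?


V1 = sqrt(mu/r1) = 7556.85 m/s
dV1 = V1*(sqrt(2*r2/(r1+r2)) - 1) = 1938.23 m/s
V2 = sqrt(mu/r2) = 3903.46 m/s
dV2 = V2*(1 - sqrt(2*r1/(r1+r2))) = 1369.99 m/s
Total dV = 3308 m/s

3308 m/s


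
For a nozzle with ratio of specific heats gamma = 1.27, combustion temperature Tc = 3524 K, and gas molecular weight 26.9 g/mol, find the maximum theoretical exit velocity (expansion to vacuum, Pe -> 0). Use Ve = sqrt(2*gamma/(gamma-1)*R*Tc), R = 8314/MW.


R = 8314 / 26.9 = 309.07 J/(kg.K)
Ve = sqrt(2 * 1.27 / (1.27 - 1) * 309.07 * 3524) = 3201 m/s

3201 m/s


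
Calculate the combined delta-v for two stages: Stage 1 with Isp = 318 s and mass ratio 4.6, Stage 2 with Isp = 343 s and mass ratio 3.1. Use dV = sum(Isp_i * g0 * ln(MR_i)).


dV1 = 318 * 9.81 * ln(4.6) = 4760.7 m/s
dV2 = 343 * 9.81 * ln(3.1) = 3807.0 m/s
Total dV = 4760.7 + 3807.0 = 8567.7 m/s ~ 8568 m/s

8568 m/s


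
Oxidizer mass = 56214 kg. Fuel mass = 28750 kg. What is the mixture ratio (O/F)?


MR = 56214 / 28750 = 1.96

1.96


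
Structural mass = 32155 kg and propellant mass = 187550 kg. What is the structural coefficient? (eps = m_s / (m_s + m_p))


eps = 32155 / (32155 + 187550) = 0.1464

0.1464


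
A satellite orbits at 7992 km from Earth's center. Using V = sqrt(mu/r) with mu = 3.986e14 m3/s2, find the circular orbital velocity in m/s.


V = sqrt(3.986e14 / 7992000) = 7062 m/s

7062 m/s


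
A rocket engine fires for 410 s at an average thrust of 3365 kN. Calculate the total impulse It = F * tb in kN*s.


It = 3365 * 410 = 1379650 kN*s

1379650 kN*s


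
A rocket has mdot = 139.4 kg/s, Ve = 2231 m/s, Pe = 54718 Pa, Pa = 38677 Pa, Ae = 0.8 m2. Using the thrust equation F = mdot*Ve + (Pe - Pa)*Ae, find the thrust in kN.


F = 139.4 * 2231 + (54718 - 38677) * 0.8 = 323834.0 N = 323.8 kN

323.8 kN


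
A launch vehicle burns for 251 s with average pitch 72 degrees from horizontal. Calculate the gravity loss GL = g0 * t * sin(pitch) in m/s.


GL = 9.81 * 251 * sin(72 deg) = 2342 m/s

2342 m/s


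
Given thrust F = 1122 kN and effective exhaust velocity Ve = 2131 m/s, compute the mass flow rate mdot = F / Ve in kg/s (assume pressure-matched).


mdot = F / Ve = 1122000 / 2131 = 526.5 kg/s

526.5 kg/s


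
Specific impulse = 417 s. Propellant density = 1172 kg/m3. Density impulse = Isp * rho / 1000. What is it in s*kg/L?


rho*Isp = 417 * 1172 / 1000 = 489 s*kg/L

489 s*kg/L


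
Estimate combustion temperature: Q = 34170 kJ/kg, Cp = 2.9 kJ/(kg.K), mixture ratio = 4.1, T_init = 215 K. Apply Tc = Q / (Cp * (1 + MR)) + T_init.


Tc = 34170 / (2.9 * (1 + 4.1)) + 215 = 2525 K

2525 K


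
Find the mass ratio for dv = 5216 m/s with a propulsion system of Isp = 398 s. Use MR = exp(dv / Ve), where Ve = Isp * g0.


Ve = 398 * 9.81 = 3904.38 m/s
MR = exp(5216 / 3904.38) = 3.804

3.804


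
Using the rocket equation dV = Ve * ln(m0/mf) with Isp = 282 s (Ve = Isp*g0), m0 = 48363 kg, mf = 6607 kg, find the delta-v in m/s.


Ve = 282 * 9.81 = 2766.42 m/s
dV = 2766.42 * ln(48363/6607) = 5507 m/s

5507 m/s


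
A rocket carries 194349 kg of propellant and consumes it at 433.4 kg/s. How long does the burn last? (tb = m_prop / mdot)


tb = 194349 / 433.4 = 448.4 s

448.4 s


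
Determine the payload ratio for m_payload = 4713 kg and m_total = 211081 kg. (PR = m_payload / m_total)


PR = 4713 / 211081 = 0.0223

0.0223


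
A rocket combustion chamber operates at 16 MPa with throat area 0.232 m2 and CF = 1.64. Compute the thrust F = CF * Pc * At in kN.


F = 1.64 * 16e6 * 0.232 = 6.0877e+06 N = 6087.7 kN

6087.7 kN


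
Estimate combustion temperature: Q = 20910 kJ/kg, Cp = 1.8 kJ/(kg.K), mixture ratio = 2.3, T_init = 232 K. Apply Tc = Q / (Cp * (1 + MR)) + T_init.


Tc = 20910 / (1.8 * (1 + 2.3)) + 232 = 3752 K

3752 K


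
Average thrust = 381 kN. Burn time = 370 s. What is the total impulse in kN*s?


It = 381 * 370 = 140970 kN*s

140970 kN*s


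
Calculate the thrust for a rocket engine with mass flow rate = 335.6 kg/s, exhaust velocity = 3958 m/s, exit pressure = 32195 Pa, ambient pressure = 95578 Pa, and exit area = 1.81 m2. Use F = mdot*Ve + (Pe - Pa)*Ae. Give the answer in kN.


F = 335.6 * 3958 + (32195 - 95578) * 1.81 = 1.2136e+06 N = 1213.6 kN

1213.6 kN


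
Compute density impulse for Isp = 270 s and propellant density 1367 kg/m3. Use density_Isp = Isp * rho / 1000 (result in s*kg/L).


rho*Isp = 270 * 1367 / 1000 = 369 s*kg/L

369 s*kg/L


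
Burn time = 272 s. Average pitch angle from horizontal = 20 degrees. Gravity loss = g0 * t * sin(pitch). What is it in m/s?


GL = 9.81 * 272 * sin(20 deg) = 913 m/s

913 m/s


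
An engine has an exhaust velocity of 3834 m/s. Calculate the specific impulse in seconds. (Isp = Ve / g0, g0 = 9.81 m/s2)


Isp = Ve / g0 = 3834 / 9.81 = 390.8 s

390.8 s


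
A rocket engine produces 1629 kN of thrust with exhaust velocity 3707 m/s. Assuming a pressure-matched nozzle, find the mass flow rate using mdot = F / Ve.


mdot = F / Ve = 1629000 / 3707 = 439.4 kg/s

439.4 kg/s


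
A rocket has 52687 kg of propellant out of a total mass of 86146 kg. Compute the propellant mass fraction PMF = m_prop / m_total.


PMF = 52687 / 86146 = 0.612

0.612


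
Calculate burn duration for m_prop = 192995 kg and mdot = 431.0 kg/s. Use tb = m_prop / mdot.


tb = 192995 / 431.0 = 447.8 s

447.8 s


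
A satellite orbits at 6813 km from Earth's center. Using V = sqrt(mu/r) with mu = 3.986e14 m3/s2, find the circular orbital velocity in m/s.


V = sqrt(3.986e14 / 6813000) = 7649 m/s

7649 m/s


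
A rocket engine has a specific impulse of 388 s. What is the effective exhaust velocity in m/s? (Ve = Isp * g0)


Ve = Isp * g0 = 388 * 9.81 = 3806.3 m/s

3806.3 m/s


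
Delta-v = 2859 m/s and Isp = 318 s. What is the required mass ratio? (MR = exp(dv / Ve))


Ve = 318 * 9.81 = 3119.58 m/s
MR = exp(2859 / 3119.58) = 2.5

2.5


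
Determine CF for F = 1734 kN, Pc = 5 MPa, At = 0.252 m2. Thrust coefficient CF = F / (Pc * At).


CF = 1734000 / (5e6 * 0.252) = 1.38

1.38


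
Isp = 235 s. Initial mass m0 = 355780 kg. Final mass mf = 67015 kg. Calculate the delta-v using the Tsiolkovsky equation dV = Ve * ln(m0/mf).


Ve = 235 * 9.81 = 2305.35 m/s
dV = 2305.35 * ln(355780/67015) = 3849 m/s

3849 m/s


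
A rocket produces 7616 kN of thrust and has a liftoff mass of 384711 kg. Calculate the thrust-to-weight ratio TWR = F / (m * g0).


TWR = 7616000 / (384711 * 9.81) = 2.02

2.02


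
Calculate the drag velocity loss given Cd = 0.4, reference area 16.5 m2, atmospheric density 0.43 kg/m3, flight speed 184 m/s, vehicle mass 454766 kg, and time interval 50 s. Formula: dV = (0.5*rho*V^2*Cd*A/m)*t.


D = 0.5 * 0.43 * 184^2 * 0.4 * 16.5 = 48041.66 N
a = 48041.66 / 454766 = 0.1056 m/s2
dV = 0.1056 * 50 = 5.3 m/s

5.3 m/s


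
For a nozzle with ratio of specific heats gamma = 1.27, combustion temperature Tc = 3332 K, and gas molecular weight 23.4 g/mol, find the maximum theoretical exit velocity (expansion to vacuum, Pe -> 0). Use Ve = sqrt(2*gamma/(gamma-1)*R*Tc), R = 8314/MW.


R = 8314 / 23.4 = 355.3 J/(kg.K)
Ve = sqrt(2 * 1.27 / (1.27 - 1) * 355.3 * 3332) = 3337 m/s

3337 m/s


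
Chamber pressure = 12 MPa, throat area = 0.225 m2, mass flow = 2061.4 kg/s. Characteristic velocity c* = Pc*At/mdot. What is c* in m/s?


c* = 12e6 * 0.225 / 2061.4 = 1310 m/s

1310 m/s


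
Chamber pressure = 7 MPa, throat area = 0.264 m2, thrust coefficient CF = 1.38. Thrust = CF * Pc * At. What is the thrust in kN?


F = 1.38 * 7e6 * 0.264 = 2.5502e+06 N = 2550.2 kN

2550.2 kN


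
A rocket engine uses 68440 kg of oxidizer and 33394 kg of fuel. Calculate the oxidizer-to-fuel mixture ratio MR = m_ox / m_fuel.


MR = 68440 / 33394 = 2.05

2.05


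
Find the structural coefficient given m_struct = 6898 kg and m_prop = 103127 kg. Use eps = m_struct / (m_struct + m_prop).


eps = 6898 / (6898 + 103127) = 0.0627

0.0627


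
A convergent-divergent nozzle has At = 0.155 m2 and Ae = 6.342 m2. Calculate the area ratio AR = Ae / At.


AR = 6.342 / 0.155 = 40.9

40.9


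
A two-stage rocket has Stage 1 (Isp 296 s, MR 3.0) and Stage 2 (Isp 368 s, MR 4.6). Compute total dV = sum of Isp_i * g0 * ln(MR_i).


dV1 = 296 * 9.81 * ln(3.0) = 3190.1 m/s
dV2 = 368 * 9.81 * ln(4.6) = 5509.2 m/s
Total dV = 3190.1 + 5509.2 = 8699.3 m/s ~ 8699 m/s

8699 m/s


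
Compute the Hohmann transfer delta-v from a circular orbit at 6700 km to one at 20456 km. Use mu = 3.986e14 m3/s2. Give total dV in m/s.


V1 = sqrt(mu/r1) = 7713.14 m/s
dV1 = V1*(sqrt(2*r2/(r1+r2)) - 1) = 1754.11 m/s
V2 = sqrt(mu/r2) = 4414.26 m/s
dV2 = V2*(1 - sqrt(2*r1/(r1+r2))) = 1313.44 m/s
Total dV = 3068 m/s

3068 m/s


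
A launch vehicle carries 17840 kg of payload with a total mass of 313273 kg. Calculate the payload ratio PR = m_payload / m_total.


PR = 17840 / 313273 = 0.0569

0.0569


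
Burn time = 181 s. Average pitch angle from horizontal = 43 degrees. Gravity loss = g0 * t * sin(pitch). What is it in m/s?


GL = 9.81 * 181 * sin(43 deg) = 1211 m/s

1211 m/s


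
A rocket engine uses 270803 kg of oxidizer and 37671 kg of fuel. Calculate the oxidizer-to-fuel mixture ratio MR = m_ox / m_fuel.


MR = 270803 / 37671 = 7.19

7.19


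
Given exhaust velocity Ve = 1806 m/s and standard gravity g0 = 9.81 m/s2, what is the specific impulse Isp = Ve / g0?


Isp = Ve / g0 = 1806 / 9.81 = 184.1 s

184.1 s


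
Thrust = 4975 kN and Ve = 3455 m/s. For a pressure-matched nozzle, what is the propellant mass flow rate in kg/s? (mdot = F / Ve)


mdot = F / Ve = 4975000 / 3455 = 1439.9 kg/s

1439.9 kg/s


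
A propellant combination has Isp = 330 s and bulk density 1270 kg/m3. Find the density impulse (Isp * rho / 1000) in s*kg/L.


rho*Isp = 330 * 1270 / 1000 = 419 s*kg/L

419 s*kg/L


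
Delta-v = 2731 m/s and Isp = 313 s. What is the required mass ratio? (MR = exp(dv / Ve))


Ve = 313 * 9.81 = 3070.53 m/s
MR = exp(2731 / 3070.53) = 2.434

2.434


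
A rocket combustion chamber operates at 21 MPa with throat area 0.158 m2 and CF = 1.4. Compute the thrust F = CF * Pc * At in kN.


F = 1.4 * 21e6 * 0.158 = 4.6452e+06 N = 4645.2 kN

4645.2 kN


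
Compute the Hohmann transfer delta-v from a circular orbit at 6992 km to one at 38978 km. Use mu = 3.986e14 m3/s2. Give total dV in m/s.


V1 = sqrt(mu/r1) = 7550.36 m/s
dV1 = V1*(sqrt(2*r2/(r1+r2)) - 1) = 2281.94 m/s
V2 = sqrt(mu/r2) = 3197.86 m/s
dV2 = V2*(1 - sqrt(2*r1/(r1+r2))) = 1434.1 m/s
Total dV = 3716 m/s

3716 m/s


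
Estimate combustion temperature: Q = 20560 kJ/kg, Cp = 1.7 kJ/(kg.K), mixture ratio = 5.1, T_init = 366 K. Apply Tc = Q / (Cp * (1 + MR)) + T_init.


Tc = 20560 / (1.7 * (1 + 5.1)) + 366 = 2349 K

2349 K


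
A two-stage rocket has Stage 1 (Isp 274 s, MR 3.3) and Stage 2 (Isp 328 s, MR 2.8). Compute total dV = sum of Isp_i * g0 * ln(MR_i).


dV1 = 274 * 9.81 * ln(3.3) = 3209.2 m/s
dV2 = 328 * 9.81 * ln(2.8) = 3313.0 m/s
Total dV = 3209.2 + 3313.0 = 6522.2 m/s ~ 6522 m/s

6522 m/s


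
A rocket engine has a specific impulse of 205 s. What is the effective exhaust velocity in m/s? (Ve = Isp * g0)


Ve = Isp * g0 = 205 * 9.81 = 2011.1 m/s

2011.1 m/s


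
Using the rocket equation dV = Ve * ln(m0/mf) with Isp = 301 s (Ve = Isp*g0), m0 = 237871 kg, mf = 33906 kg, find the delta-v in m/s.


Ve = 301 * 9.81 = 2952.81 m/s
dV = 2952.81 * ln(237871/33906) = 5752 m/s

5752 m/s


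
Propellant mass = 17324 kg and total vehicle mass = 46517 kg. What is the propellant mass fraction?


PMF = 17324 / 46517 = 0.372

0.372


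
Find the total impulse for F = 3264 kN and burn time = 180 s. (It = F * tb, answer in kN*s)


It = 3264 * 180 = 587520 kN*s

587520 kN*s


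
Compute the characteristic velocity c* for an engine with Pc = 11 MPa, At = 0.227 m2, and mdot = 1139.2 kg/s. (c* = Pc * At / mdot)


c* = 11e6 * 0.227 / 1139.2 = 2192 m/s

2192 m/s


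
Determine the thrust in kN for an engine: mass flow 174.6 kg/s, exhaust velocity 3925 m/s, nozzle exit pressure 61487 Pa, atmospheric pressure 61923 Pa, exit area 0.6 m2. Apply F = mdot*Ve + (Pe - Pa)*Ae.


F = 174.6 * 3925 + (61487 - 61923) * 0.6 = 685043.0 N = 685.0 kN

685.0 kN


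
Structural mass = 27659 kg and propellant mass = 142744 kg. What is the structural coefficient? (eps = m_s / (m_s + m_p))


eps = 27659 / (27659 + 142744) = 0.1623

0.1623


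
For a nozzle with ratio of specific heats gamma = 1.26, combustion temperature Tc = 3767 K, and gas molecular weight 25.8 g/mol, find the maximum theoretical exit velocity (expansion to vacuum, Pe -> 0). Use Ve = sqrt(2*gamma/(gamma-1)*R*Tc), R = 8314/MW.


R = 8314 / 25.8 = 322.25 J/(kg.K)
Ve = sqrt(2 * 1.26 / (1.26 - 1) * 322.25 * 3767) = 3430 m/s

3430 m/s


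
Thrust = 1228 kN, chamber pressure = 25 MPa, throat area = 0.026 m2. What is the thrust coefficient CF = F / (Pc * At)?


CF = 1228000 / (25e6 * 0.026) = 1.89

1.89


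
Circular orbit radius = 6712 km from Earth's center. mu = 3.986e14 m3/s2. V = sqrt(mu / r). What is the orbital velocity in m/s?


V = sqrt(3.986e14 / 6712000) = 7706 m/s

7706 m/s


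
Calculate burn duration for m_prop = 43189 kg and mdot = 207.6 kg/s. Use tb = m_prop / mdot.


tb = 43189 / 207.6 = 208.0 s

208.0 s


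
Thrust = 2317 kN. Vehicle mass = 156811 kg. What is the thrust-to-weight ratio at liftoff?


TWR = 2317000 / (156811 * 9.81) = 1.51

1.51


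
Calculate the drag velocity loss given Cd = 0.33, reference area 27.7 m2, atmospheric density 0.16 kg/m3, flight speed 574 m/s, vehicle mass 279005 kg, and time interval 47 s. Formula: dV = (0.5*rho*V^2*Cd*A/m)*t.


D = 0.5 * 0.16 * 574^2 * 0.33 * 27.7 = 240939.21 N
a = 240939.21 / 279005 = 0.8636 m/s2
dV = 0.8636 * 47 = 40.6 m/s

40.6 m/s


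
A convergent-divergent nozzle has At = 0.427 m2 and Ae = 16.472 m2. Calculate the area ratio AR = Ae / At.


AR = 16.472 / 0.427 = 38.6

38.6


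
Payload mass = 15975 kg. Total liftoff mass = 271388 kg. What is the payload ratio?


PR = 15975 / 271388 = 0.0589

0.0589


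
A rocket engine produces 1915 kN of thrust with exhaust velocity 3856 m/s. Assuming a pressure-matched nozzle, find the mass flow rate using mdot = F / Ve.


mdot = F / Ve = 1915000 / 3856 = 496.6 kg/s

496.6 kg/s


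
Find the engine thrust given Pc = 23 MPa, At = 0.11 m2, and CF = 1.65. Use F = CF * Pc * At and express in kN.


F = 1.65 * 23e6 * 0.11 = 4.1745e+06 N = 4174.5 kN

4174.5 kN


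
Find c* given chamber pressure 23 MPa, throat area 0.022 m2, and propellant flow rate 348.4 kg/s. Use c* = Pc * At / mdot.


c* = 23e6 * 0.022 / 348.4 = 1452 m/s

1452 m/s


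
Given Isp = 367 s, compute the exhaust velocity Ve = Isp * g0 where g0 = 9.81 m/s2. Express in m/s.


Ve = Isp * g0 = 367 * 9.81 = 3600.3 m/s

3600.3 m/s


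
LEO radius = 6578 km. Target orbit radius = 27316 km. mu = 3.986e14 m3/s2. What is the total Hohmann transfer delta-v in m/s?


V1 = sqrt(mu/r1) = 7784.34 m/s
dV1 = V1*(sqrt(2*r2/(r1+r2)) - 1) = 2098.55 m/s
V2 = sqrt(mu/r2) = 3819.97 m/s
dV2 = V2*(1 - sqrt(2*r1/(r1+r2))) = 1440.06 m/s
Total dV = 3539 m/s

3539 m/s


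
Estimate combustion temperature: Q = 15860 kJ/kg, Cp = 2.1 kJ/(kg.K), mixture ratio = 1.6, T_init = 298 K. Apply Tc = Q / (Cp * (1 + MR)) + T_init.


Tc = 15860 / (2.1 * (1 + 1.6)) + 298 = 3203 K

3203 K


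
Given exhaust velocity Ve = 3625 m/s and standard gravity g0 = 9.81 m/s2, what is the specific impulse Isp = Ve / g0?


Isp = Ve / g0 = 3625 / 9.81 = 369.5 s

369.5 s


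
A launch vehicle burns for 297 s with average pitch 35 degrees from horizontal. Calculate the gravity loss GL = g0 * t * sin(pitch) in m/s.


GL = 9.81 * 297 * sin(35 deg) = 1671 m/s

1671 m/s


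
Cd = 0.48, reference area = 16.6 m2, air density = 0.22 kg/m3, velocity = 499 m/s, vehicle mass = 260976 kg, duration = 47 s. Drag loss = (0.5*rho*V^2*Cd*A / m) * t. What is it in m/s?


D = 0.5 * 0.22 * 499^2 * 0.48 * 16.6 = 218244.4 N
a = 218244.4 / 260976 = 0.8363 m/s2
dV = 0.8363 * 47 = 39.3 m/s

39.3 m/s


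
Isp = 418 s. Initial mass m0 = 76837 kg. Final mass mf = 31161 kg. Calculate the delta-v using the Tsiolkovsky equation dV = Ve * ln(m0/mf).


Ve = 418 * 9.81 = 4100.58 m/s
dV = 4100.58 * ln(76837/31161) = 3701 m/s

3701 m/s


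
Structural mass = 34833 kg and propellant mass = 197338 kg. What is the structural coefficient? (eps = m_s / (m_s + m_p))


eps = 34833 / (34833 + 197338) = 0.15

0.15


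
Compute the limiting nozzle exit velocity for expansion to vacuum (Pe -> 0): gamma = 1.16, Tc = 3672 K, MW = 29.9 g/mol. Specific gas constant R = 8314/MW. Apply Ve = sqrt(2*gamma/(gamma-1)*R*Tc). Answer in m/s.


R = 8314 / 29.9 = 278.06 J/(kg.K)
Ve = sqrt(2 * 1.16 / (1.16 - 1) * 278.06 * 3672) = 3848 m/s

3848 m/s


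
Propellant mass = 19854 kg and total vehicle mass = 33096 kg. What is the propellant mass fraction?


PMF = 19854 / 33096 = 0.6

0.6


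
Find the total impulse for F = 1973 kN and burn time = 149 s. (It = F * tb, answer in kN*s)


It = 1973 * 149 = 293977 kN*s

293977 kN*s


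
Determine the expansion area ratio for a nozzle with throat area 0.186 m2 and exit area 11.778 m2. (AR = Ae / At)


AR = 11.778 / 0.186 = 63.3

63.3


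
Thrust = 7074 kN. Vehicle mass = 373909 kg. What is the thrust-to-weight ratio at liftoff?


TWR = 7074000 / (373909 * 9.81) = 1.93

1.93


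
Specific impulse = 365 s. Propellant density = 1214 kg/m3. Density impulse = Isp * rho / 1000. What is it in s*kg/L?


rho*Isp = 365 * 1214 / 1000 = 443 s*kg/L

443 s*kg/L


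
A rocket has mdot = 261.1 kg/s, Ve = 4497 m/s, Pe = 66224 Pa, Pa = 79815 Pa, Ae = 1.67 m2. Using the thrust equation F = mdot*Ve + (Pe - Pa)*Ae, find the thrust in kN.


F = 261.1 * 4497 + (66224 - 79815) * 1.67 = 1.1515e+06 N = 1151.5 kN

1151.5 kN


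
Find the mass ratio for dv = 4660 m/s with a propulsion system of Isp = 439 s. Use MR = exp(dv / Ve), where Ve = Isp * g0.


Ve = 439 * 9.81 = 4306.59 m/s
MR = exp(4660 / 4306.59) = 2.951

2.951


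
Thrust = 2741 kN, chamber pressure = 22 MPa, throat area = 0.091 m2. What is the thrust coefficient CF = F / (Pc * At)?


CF = 2741000 / (22e6 * 0.091) = 1.37

1.37


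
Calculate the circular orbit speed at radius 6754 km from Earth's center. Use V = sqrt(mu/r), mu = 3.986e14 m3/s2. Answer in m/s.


V = sqrt(3.986e14 / 6754000) = 7682 m/s

7682 m/s


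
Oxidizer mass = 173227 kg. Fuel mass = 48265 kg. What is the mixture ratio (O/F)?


MR = 173227 / 48265 = 3.59

3.59


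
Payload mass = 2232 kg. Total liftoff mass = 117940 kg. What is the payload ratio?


PR = 2232 / 117940 = 0.0189

0.0189


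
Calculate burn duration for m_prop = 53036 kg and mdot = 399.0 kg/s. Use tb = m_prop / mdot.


tb = 53036 / 399.0 = 132.9 s

132.9 s


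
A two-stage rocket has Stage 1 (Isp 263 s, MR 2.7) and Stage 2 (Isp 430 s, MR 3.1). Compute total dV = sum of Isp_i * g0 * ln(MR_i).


dV1 = 263 * 9.81 * ln(2.7) = 2562.6 m/s
dV2 = 430 * 9.81 * ln(3.1) = 4772.6 m/s
Total dV = 2562.6 + 4772.6 = 7335.2 m/s ~ 7335 m/s

7335 m/s


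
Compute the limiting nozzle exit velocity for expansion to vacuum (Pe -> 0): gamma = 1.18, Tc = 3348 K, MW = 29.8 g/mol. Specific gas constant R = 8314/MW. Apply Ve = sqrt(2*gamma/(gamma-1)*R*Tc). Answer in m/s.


R = 8314 / 29.8 = 278.99 J/(kg.K)
Ve = sqrt(2 * 1.18 / (1.18 - 1) * 278.99 * 3348) = 3500 m/s

3500 m/s


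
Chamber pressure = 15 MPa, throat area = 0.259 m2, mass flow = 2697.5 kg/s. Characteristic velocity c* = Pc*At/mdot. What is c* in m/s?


c* = 15e6 * 0.259 / 2697.5 = 1440 m/s

1440 m/s


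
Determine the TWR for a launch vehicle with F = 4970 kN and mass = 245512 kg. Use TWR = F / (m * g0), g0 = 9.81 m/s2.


TWR = 4970000 / (245512 * 9.81) = 2.06

2.06


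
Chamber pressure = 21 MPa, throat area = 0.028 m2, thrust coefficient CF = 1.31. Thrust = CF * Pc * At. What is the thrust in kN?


F = 1.31 * 21e6 * 0.028 = 770280.0 N = 770.3 kN

770.3 kN


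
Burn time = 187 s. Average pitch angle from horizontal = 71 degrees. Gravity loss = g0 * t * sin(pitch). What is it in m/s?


GL = 9.81 * 187 * sin(71 deg) = 1735 m/s

1735 m/s


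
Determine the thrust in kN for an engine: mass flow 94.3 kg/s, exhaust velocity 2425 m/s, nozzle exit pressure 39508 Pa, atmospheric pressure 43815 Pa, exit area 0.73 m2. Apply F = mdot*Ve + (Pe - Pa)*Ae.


F = 94.3 * 2425 + (39508 - 43815) * 0.73 = 225533.0 N = 225.5 kN

225.5 kN


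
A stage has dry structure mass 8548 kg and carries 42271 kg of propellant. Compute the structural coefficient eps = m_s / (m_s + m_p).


eps = 8548 / (8548 + 42271) = 0.1682

0.1682


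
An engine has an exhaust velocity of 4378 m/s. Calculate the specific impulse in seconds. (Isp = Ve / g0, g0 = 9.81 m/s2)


Isp = Ve / g0 = 4378 / 9.81 = 446.3 s

446.3 s


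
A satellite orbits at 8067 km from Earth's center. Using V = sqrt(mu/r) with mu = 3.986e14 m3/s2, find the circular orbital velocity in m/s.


V = sqrt(3.986e14 / 8067000) = 7029 m/s

7029 m/s


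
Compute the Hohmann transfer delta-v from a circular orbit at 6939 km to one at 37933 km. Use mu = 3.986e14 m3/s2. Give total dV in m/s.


V1 = sqrt(mu/r1) = 7579.14 m/s
dV1 = V1*(sqrt(2*r2/(r1+r2)) - 1) = 2275.84 m/s
V2 = sqrt(mu/r2) = 3241.6 m/s
dV2 = V2*(1 - sqrt(2*r1/(r1+r2))) = 1438.85 m/s
Total dV = 3715 m/s

3715 m/s


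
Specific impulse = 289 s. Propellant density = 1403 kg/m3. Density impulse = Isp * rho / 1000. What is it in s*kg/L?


rho*Isp = 289 * 1403 / 1000 = 405 s*kg/L

405 s*kg/L


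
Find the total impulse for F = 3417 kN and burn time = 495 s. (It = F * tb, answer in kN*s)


It = 3417 * 495 = 1691415 kN*s

1691415 kN*s


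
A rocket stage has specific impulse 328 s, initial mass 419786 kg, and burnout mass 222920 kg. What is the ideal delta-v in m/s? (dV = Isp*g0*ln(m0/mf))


Ve = 328 * 9.81 = 3217.68 m/s
dV = 3217.68 * ln(419786/222920) = 2037 m/s

2037 m/s


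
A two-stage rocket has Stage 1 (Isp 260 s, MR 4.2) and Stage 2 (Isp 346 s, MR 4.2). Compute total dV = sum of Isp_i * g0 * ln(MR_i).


dV1 = 260 * 9.81 * ln(4.2) = 3660.3 m/s
dV2 = 346 * 9.81 * ln(4.2) = 4871.1 m/s
Total dV = 3660.3 + 4871.1 = 8531.4 m/s ~ 8531 m/s

8531 m/s


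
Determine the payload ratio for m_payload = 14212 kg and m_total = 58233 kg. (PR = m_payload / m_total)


PR = 14212 / 58233 = 0.2441

0.2441


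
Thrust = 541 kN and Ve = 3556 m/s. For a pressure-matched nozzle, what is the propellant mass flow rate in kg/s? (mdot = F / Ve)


mdot = F / Ve = 541000 / 3556 = 152.1 kg/s

152.1 kg/s
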